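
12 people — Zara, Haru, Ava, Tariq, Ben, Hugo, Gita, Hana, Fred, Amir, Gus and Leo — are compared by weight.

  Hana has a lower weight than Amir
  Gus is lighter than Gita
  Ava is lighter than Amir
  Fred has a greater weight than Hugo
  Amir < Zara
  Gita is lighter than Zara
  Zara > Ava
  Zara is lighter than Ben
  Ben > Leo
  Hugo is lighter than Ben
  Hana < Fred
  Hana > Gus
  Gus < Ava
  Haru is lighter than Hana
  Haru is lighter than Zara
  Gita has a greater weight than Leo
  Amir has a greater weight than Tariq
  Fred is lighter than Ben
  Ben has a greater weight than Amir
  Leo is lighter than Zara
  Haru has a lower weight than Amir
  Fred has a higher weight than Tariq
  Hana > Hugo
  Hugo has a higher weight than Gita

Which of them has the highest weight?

Ben

Gus is not greatest since Gus < Gita; Leo is not greatest since Leo < Gita; Gita is not greatest since Gita < Hugo; Haru is not greatest since Haru < Zara; Hugo is not greatest since Hugo < Hana; Ava is not greatest since Ava < Zara; Hana is not greatest since Hana < Fred; Tariq is not greatest since Tariq < Amir; Fred is not greatest since Fred < Ben; Amir is not greatest since Amir < Ben; Zara is not greatest since Zara < Ben.
Only Ben has nothing above it, so Ben is the highest weight.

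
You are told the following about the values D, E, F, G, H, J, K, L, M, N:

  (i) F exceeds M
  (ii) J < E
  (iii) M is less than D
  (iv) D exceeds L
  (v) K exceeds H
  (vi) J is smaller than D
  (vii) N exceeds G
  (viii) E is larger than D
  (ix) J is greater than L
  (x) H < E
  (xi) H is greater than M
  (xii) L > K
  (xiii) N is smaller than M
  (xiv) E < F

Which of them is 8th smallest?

Piecing the relations together gives one ordering: G < N < M < H < K < L < J < D < E < F.
The 8th smallest is D.

D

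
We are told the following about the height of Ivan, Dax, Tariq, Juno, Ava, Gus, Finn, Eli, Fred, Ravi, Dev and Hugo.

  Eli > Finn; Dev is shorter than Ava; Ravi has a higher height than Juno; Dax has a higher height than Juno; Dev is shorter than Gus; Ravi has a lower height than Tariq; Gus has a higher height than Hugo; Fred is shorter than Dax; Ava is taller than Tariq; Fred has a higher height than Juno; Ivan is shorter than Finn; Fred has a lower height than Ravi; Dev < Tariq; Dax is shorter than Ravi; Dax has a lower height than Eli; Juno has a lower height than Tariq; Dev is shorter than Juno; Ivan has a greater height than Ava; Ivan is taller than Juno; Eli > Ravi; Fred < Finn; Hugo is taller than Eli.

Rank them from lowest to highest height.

Dev < Juno < Fred < Dax < Ravi < Tariq < Ava < Ivan < Finn < Eli < Hugo < Gus

The consecutive links are each given: Dev < Juno; Juno < Fred; Fred < Dax; Dax < Ravi; Ravi < Tariq; Tariq < Ava; Ava < Ivan; Ivan < Finn; Finn < Eli; Eli < Hugo; Hugo < Gus.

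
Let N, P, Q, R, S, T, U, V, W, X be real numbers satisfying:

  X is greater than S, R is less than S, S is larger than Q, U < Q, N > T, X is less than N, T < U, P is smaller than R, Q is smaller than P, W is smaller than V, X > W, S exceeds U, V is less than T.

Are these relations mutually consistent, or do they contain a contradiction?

Every relation is compatible with W < V < T < U < Q < P < R < S < X < N; the set is consistent.

consistent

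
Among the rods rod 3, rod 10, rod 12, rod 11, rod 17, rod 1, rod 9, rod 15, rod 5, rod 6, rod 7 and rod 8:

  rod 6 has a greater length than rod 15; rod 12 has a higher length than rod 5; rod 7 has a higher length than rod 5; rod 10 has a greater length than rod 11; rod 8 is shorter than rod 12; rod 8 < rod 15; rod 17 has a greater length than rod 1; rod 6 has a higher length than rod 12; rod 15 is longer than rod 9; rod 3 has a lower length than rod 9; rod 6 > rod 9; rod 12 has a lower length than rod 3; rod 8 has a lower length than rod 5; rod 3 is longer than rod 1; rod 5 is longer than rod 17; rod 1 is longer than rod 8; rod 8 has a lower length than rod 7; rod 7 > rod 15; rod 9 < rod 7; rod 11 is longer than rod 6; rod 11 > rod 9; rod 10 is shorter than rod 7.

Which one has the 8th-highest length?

Piecing the relations together gives one ordering: rod 8 < rod 1 < rod 17 < rod 5 < rod 12 < rod 3 < rod 9 < rod 15 < rod 6 < rod 11 < rod 10 < rod 7.
Counting 8 from the largest end gives rod 12.

rod 12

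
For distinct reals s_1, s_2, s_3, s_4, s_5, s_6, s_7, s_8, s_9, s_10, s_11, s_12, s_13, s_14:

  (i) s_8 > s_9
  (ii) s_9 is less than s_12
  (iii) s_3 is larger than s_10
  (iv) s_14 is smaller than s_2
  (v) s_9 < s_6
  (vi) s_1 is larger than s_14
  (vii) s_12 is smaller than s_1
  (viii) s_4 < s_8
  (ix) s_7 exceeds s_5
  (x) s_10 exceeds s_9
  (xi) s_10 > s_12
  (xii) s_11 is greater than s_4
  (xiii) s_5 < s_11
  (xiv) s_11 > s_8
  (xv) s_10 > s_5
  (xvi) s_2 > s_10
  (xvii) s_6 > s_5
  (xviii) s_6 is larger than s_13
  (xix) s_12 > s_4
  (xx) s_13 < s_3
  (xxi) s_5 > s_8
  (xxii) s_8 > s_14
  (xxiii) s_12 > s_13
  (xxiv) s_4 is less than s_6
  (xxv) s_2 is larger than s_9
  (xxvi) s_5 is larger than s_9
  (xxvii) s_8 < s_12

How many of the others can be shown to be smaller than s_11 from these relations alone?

The elements the relations force below s_11 are s_9, s_4, s_14, s_8, s_5 — no chain reaches any other.
That is 5.

5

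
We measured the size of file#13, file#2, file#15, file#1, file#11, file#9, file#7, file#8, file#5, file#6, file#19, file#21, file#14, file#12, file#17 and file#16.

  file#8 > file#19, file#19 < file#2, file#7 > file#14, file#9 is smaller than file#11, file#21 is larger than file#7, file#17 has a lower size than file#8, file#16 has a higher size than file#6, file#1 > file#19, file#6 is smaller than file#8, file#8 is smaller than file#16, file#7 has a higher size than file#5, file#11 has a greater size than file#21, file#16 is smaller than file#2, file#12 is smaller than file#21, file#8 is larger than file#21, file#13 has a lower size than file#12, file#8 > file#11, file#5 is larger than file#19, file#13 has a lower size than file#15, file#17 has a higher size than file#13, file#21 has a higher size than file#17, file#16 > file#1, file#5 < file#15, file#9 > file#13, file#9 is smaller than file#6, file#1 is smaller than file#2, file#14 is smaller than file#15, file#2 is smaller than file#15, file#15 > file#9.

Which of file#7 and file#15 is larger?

The relevant relations are file#7 < file#21; file#21 < file#11; file#11 < file#8; file#8 < file#16; file#16 < file#2; file#2 < file#15.
Together: file#7 < file#21 < file#11 < file#8 < file#16 < file#2 < file#15.
So file#7 < file#15; file#15 is the larger of the two.

file#15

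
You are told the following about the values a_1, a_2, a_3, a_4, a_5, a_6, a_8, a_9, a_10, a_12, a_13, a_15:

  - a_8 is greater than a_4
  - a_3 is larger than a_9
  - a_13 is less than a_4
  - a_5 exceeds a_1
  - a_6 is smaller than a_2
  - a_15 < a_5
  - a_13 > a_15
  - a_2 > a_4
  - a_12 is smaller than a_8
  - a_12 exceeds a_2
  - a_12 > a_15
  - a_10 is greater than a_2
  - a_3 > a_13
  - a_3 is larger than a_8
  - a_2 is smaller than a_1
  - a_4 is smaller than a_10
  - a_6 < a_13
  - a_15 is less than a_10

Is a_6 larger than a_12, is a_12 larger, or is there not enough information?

a_12

a_6 < a_13 and a_13 < a_4 give a_6 < a_4.
With a_4 < a_2: a_6 < a_13 < a_4 < a_2.
With a_2 < a_12: a_6 < a_13 < a_4 < a_2 < a_12.
So a_12 is larger.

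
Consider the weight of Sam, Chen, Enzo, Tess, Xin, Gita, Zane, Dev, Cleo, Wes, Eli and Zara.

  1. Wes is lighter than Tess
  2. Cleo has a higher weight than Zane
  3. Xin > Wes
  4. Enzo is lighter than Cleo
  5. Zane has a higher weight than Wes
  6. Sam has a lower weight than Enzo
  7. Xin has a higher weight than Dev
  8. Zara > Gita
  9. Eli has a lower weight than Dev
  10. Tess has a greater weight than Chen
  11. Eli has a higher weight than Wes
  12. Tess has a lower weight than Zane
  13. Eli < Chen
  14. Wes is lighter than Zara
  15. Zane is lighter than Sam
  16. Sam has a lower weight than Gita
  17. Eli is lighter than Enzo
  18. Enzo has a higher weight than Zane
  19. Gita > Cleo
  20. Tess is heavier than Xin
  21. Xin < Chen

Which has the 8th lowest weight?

Chaining the given pairs: Wes < Eli < Dev < Xin < Chen < Tess < Zane < Sam < Enzo < Cleo < Gita < Zara.
Counting 8 from the smallest end gives Sam.

Sam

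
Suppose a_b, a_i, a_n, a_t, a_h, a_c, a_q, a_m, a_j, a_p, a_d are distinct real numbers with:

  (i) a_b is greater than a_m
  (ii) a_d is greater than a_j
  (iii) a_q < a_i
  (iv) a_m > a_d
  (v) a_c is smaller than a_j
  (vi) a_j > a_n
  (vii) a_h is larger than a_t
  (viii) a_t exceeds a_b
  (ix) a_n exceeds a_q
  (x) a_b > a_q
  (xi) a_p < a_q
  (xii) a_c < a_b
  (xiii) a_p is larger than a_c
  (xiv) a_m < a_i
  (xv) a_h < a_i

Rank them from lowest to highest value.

a_c < a_p < a_q < a_n < a_j < a_d < a_m < a_b < a_t < a_h < a_i

The consecutive links are each given: a_c < a_p; a_p < a_q; a_q < a_n; a_n < a_j; a_j < a_d; a_d < a_m; a_m < a_b; a_b < a_t; a_t < a_h; a_h < a_i.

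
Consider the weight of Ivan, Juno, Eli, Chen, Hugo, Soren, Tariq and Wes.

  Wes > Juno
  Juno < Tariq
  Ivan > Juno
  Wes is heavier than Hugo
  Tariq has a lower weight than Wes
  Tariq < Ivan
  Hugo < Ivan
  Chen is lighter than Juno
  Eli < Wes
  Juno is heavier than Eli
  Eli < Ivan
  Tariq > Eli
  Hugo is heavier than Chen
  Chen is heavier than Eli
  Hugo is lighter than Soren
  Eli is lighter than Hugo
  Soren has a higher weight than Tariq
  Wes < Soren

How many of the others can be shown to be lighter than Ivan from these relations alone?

5

Directly below Ivan: Eli, Juno, Hugo, Tariq.
One step further: Chen (5 so far).
No other element is forced below Ivan by the given relations, so the count is 5.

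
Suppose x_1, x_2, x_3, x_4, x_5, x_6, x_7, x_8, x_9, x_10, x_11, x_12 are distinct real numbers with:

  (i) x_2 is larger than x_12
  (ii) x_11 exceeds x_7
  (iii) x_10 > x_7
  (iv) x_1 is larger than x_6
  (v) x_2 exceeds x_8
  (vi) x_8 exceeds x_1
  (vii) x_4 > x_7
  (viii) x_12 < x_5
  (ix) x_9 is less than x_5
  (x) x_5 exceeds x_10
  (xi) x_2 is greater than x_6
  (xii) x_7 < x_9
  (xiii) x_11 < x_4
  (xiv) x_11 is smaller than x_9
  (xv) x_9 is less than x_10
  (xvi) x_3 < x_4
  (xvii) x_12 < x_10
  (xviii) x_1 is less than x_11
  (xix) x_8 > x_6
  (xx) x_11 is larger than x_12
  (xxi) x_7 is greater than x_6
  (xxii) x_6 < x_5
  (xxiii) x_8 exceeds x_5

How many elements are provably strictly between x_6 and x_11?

2

The relations place x_6 below x_11. An element lies strictly between them when it is forced above x_6 and also forced below x_11.
Above x_6: {x_7, x_1, x_9, x_10, x_5, x_4, x_8, x_2}. Below x_11: {x_7, x_1, x_12}.
Intersection: {x_7, x_1} — 2.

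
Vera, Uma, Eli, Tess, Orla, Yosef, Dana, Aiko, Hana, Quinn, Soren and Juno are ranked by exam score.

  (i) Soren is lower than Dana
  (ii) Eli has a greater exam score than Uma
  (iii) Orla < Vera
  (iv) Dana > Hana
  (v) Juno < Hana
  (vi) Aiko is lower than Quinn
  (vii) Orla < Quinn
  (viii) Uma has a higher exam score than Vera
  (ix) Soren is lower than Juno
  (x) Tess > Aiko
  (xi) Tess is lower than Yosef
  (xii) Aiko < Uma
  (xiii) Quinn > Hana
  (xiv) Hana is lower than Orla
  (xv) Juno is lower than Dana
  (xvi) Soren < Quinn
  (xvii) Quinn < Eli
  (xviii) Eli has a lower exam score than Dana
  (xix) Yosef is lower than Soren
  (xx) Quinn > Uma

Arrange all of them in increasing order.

Aiko < Tess < Yosef < Soren < Juno < Hana < Orla < Vera < Uma < Quinn < Eli < Dana

The consecutive links are each given: Aiko < Tess; Tess < Yosef; Yosef < Soren; Soren < Juno; Juno < Hana; Hana < Orla; Orla < Vera; Vera < Uma; Uma < Quinn; Quinn < Eli; Eli < Dana.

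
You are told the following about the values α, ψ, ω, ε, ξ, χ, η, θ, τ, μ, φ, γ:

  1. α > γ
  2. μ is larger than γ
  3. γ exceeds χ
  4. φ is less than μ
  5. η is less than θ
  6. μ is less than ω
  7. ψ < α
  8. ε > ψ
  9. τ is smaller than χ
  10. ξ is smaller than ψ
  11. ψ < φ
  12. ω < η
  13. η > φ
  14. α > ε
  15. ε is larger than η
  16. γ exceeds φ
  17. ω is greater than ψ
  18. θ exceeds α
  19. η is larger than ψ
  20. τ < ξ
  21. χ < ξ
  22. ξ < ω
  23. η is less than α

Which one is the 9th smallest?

η

Piecing the relations together gives one ordering: τ < χ < ξ < ψ < φ < γ < μ < ω < η < ε < α < θ.
The 9th smallest is η.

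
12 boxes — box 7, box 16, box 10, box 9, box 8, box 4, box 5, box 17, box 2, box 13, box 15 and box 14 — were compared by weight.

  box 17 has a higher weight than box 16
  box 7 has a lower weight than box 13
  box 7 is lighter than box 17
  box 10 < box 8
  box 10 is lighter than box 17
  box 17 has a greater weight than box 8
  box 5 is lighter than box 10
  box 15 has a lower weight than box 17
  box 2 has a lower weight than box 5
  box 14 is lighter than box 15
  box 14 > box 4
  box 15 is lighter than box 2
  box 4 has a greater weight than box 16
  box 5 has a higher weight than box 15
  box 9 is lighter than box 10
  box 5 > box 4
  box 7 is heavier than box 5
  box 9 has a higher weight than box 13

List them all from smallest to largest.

box 16 < box 4 < box 14 < box 15 < box 2 < box 5 < box 7 < box 13 < box 9 < box 10 < box 8 < box 17

Nothing is placed below box 16, so it is least; from there box 16 < box 4; box 4 < box 14; box 14 < box 15; box 15 < box 2; box 2 < box 5; box 5 < box 7; box 7 < box 13; box 13 < box 9; box 9 < box 10; box 10 < box 8; box 8 < box 17, each given directly.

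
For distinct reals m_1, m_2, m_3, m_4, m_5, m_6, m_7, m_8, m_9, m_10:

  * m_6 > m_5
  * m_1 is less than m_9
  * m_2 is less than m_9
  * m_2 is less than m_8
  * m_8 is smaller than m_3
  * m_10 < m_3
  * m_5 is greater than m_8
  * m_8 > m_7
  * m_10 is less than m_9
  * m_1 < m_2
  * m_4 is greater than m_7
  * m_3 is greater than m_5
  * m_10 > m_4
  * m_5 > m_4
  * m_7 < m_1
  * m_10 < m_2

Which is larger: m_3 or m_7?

m_3

m_7 < m_4 and m_4 < m_10 give m_7 < m_10.
With m_10 < m_2: m_7 < m_4 < m_10 < m_2.
With m_2 < m_8: m_7 < m_4 < m_10 < m_2 < m_8.
With m_8 < m_5: m_7 < m_4 < m_10 < m_2 < m_8 < m_5.
Then m_5 < m_3 extends the chain to m_3.
So m_7 < m_3; m_3 is the larger of the two.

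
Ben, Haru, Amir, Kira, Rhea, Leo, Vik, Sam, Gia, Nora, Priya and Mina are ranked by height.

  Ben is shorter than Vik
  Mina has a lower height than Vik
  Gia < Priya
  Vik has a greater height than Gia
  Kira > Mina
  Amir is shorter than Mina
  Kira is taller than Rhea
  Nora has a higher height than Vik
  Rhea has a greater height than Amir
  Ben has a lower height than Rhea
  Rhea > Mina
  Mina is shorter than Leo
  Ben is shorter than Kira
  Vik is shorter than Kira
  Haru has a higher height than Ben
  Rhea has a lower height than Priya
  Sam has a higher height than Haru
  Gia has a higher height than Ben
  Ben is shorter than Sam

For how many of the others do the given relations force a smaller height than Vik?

Directly below Vik: Ben, Gia, Mina.
One step further: Amir (4 so far).
Nothing else is reachable below Vik; 4 in all.

4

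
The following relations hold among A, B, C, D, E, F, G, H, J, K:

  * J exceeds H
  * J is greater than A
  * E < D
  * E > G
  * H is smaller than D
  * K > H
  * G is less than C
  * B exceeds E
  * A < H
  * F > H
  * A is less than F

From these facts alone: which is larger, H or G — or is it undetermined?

Following every chain through H: above H we get J, K, F, D; below H we get A.
G is not reached, and no chain runs the other way from G to H.
So the given relations leave the order of H and G undetermined.

undetermined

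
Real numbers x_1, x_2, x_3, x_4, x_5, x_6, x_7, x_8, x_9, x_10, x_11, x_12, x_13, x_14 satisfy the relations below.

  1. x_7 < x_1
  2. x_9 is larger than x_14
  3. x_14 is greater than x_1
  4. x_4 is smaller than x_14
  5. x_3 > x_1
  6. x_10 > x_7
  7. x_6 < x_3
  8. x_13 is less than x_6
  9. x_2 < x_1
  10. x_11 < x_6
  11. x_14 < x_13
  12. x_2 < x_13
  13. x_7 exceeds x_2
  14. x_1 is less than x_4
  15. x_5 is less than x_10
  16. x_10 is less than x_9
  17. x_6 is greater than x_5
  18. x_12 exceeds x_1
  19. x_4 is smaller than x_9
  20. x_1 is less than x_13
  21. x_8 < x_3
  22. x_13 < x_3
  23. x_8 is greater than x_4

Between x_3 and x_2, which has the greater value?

Link the given pairs in sequence: x_2 < x_7; x_7 < x_1; x_1 < x_4; x_4 < x_14; x_14 < x_13; x_13 < x_6; x_6 < x_3.
Together: x_2 < x_7 < x_1 < x_4 < x_14 < x_13 < x_6 < x_3.
So x_2 < x_3; x_3 is the larger of the two.

x_3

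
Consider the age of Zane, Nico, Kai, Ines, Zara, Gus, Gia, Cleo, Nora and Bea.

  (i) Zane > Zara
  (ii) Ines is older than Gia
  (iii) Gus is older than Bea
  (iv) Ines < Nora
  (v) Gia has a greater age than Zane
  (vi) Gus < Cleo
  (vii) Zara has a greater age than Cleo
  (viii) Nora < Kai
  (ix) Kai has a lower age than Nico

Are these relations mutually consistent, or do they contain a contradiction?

The single ordering Bea < Gus < Cleo < Zara < Zane < Gia < Ines < Nora < Kai < Nico satisfies every listed relation, so no contradiction arises.

consistent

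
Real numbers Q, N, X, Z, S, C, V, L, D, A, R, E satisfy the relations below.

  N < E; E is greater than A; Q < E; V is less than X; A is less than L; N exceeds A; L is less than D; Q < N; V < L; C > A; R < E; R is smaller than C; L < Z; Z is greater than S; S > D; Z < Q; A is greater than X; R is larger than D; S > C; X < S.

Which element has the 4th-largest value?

Z

The consecutive relations fix a unique order: V < X < A < L < D < R < C < S < Z < Q < N < E.
The 4th largest is Z.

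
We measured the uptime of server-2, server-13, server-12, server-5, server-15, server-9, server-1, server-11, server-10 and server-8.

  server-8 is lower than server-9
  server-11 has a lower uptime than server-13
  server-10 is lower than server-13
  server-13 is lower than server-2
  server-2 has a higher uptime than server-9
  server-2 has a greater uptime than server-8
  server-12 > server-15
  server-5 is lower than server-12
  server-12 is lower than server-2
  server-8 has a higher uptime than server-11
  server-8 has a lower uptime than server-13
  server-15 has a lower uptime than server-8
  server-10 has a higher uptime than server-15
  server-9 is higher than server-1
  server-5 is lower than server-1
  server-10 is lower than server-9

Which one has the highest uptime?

server-5 is not greatest since server-5 < server-1; server-11 is not greatest since server-11 < server-8; server-15 is not greatest since server-15 < server-10; server-10 is not greatest since server-10 < server-13; server-1 is not greatest since server-1 < server-9; server-8 is not greatest since server-8 < server-13; server-9 is not greatest since server-9 < server-2; server-13 is not greatest since server-13 < server-2; server-12 is not greatest since server-12 < server-2.
Only server-2 has nothing above it, so server-2 is the highest uptime.

server-2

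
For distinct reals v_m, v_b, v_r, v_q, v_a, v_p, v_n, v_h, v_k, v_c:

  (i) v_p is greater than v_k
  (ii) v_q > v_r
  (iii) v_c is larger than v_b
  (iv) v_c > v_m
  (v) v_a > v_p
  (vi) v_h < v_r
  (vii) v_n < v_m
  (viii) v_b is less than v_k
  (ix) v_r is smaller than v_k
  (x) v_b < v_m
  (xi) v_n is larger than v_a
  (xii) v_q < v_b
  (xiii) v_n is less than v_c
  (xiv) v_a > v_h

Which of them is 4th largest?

v_a

Chaining the given pairs: v_h < v_r < v_q < v_b < v_k < v_p < v_a < v_n < v_m < v_c.
Counting 4 from the largest end gives v_a.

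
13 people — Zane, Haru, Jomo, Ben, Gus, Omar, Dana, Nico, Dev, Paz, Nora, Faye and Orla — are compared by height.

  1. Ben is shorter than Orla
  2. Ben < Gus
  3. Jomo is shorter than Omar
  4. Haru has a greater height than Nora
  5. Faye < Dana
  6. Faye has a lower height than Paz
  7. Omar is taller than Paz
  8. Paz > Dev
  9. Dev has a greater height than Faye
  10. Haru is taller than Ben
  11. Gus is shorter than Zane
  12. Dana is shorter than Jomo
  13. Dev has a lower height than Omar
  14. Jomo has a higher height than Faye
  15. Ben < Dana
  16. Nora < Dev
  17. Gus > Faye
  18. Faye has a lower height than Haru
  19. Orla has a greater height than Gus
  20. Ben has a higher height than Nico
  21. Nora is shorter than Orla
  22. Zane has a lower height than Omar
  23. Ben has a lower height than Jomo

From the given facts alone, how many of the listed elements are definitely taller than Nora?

The elements the relations force above Nora are Dev, Paz, Haru, Orla, Omar — no chain reaches any other.
That is 5.

5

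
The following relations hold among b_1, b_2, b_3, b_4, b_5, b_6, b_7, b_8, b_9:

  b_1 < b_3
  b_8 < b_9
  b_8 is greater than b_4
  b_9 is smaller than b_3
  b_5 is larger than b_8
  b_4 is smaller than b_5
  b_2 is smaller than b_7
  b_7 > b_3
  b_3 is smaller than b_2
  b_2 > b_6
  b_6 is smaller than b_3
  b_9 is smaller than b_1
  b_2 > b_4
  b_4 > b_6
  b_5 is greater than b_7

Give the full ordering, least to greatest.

The consecutive links are each given: b_6 < b_4; b_4 < b_8; b_8 < b_9; b_9 < b_1; b_1 < b_3; b_3 < b_2; b_2 < b_7; b_7 < b_5.

b_6 < b_4 < b_8 < b_9 < b_1 < b_3 < b_2 < b_7 < b_5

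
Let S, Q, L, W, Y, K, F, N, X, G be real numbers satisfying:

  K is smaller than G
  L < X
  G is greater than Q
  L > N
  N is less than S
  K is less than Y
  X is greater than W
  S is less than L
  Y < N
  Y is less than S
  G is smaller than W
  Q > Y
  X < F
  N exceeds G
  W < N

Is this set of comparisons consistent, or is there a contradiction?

The single ordering K < Y < Q < G < W < N < S < L < X < F satisfies every listed relation, so no contradiction arises.

consistent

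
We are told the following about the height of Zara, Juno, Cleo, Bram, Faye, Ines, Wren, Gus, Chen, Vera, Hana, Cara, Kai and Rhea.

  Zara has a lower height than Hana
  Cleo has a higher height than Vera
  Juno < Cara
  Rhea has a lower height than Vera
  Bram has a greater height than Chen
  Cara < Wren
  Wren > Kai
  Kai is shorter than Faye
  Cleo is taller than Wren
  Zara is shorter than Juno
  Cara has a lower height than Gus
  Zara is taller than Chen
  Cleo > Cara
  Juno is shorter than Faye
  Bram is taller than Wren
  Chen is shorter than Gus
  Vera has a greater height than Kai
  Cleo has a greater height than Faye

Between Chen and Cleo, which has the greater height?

Cleo

The relevant relations are Chen < Zara; Zara < Juno; Juno < Cara; Cara < Wren; Wren < Cleo.
Chaining these gives Chen < Zara < Juno < Cara < Wren < Cleo.
So Chen < Cleo; Cleo is the taller of the two.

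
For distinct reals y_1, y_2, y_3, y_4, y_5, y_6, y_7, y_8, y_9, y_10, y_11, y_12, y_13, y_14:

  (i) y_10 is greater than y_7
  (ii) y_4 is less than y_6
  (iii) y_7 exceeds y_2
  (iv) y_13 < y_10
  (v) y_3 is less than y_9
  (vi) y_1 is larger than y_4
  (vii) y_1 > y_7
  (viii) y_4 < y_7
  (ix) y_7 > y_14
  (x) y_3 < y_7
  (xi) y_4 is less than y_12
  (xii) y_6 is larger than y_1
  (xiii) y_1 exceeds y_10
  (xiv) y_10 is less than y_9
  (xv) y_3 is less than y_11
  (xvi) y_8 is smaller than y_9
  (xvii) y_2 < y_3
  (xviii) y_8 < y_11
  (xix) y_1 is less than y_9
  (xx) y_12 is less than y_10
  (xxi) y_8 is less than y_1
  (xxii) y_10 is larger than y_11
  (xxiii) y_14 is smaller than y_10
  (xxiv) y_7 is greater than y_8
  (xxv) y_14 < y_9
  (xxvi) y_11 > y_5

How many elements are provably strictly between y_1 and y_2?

4

Chaining upward from y_2 reaches: y_3, y_7, y_11, y_10, y_9, y_6.
Chaining downward from y_1 reaches: y_4, y_8, y_14, y_3, y_5, y_7, y_13, y_12, y_11, y_10.
Strictly between y_2 and y_1 are those in both lists: y_3, y_7, y_11, y_10 — 4 elements.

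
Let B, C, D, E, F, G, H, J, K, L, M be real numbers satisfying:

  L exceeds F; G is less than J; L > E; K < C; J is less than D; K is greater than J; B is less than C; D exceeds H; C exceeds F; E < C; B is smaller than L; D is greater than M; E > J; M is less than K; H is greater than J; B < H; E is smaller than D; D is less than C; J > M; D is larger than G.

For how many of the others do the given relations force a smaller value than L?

6

Directly below L: F, B, E.
One step further: J (4 so far).
One step further: G, M (6 so far).
Nothing else is reachable below L; 6 in all.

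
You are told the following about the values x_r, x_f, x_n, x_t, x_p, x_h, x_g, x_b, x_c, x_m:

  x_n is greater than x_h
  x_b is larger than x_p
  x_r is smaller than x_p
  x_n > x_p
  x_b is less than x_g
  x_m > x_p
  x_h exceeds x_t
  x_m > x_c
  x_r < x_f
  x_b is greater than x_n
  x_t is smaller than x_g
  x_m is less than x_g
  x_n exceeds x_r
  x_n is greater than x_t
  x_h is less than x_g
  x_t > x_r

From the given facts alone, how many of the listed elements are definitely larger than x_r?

8

From x_r the given relations immediately reach x_p, x_t, x_f, x_n.
From those, x_h, x_b, x_m, x_g — 8 in total.
Nothing else is reachable above x_r; 8 in all.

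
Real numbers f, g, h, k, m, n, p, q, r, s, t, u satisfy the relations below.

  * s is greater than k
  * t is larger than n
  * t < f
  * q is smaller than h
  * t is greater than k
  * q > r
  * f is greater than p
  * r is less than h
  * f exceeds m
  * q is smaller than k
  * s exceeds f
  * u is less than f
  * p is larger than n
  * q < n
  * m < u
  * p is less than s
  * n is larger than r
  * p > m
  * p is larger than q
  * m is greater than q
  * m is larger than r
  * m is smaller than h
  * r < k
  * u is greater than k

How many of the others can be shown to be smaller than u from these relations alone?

4

From u the given relations immediately reach m, k.
From those, r, q — 4 in total.
Nothing else is reachable below u; 4 in all.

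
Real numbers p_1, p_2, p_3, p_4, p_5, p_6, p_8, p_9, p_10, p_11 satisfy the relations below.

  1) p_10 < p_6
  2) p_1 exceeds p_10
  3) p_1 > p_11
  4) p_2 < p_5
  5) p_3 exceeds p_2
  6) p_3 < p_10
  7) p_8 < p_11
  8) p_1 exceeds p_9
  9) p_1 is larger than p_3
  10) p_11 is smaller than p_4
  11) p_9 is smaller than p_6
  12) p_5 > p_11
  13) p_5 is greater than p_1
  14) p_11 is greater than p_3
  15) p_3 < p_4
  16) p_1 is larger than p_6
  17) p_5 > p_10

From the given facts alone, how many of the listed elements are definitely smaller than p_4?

4

From p_4 the given relations immediately reach p_3, p_11.
From those, p_2, p_8 — 4 in total.
Nothing else is reachable below p_4; 4 in all.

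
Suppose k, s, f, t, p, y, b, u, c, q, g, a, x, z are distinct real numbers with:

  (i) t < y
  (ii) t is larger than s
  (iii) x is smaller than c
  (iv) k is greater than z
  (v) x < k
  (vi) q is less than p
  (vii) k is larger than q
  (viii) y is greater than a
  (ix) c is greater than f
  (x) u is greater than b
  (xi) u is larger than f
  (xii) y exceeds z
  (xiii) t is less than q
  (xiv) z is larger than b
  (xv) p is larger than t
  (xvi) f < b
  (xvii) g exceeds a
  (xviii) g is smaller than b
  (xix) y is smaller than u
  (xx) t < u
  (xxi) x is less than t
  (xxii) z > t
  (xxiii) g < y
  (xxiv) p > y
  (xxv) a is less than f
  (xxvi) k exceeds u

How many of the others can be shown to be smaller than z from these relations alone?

7

Directly below z: b, t.
One step further: g, f, x, s (6 so far).
One step further: a (7 so far).
Nothing else is reachable below z; 7 in all.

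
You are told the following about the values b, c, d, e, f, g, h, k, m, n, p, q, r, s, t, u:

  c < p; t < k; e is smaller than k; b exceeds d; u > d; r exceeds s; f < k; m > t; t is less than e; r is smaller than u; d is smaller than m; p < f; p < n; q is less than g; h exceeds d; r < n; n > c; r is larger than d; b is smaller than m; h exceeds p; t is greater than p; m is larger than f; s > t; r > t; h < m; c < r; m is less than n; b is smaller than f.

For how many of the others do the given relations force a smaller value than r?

Directly below r: c, t, s, d.
One step further: p (5 so far).
Nothing else is reachable below r; 5 in all.

5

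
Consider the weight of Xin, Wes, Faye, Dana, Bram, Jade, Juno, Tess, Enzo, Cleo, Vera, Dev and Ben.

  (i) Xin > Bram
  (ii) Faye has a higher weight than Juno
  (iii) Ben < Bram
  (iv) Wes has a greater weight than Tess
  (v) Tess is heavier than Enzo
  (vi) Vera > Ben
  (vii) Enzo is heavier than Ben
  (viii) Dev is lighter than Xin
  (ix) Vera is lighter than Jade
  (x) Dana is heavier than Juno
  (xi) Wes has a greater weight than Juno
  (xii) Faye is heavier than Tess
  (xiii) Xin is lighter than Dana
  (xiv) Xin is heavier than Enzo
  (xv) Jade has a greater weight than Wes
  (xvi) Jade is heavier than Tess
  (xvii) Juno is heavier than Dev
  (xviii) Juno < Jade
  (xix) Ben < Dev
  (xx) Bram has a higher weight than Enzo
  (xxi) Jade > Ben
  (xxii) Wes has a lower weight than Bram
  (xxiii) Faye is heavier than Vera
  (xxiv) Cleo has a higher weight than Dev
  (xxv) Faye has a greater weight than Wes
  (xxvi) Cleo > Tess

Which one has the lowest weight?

Chaining upward from Ben: directly above it, Enzo, Dev, Vera, Bram, Jade; then Tess, Juno, Cleo, Xin, Faye; then Wes, Dana.
That covers every other element, and nothing is given below Ben, so Ben is the lowest weight.

Ben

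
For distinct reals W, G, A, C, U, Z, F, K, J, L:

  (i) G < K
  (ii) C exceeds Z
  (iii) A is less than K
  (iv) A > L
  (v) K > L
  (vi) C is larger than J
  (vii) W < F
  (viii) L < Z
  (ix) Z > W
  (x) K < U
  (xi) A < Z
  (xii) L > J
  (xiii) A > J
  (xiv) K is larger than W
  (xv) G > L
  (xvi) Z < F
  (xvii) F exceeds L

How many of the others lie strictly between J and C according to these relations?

3

Chaining upward from J reaches: L, A, Z, G, K, F, U.
Chaining downward from C reaches: W, L, A, Z.
Strictly between J and C are those in both lists: L, A, Z — 3 elements.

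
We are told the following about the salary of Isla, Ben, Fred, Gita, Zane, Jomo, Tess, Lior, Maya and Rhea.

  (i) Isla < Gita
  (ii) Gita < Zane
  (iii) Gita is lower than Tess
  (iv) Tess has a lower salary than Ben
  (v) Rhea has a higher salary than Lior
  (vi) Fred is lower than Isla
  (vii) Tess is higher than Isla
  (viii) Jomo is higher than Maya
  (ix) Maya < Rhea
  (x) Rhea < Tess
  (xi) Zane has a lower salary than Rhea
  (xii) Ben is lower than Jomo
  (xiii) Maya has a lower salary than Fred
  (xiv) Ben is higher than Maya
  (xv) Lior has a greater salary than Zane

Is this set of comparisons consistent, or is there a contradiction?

consistent

Every relation is compatible with Maya < Fred < Isla < Gita < Zane < Lior < Rhea < Tess < Ben < Jomo; the set is consistent.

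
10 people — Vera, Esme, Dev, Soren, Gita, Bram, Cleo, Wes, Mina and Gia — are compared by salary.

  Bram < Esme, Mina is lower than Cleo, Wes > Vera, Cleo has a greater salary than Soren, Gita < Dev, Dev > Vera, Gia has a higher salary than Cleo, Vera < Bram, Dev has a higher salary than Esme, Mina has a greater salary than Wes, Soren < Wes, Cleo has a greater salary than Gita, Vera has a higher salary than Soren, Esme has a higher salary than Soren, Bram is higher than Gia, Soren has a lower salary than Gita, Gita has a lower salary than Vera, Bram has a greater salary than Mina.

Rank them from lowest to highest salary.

Each adjacent pair is fixed by a given relation: Soren < Gita; Gita < Vera; Vera < Wes; Wes < Mina; Mina < Cleo; Cleo < Gia; Gia < Bram; Bram < Esme; Esme < Dev. Chaining them end to end gives the full order.

Soren < Gita < Vera < Wes < Mina < Cleo < Gia < Bram < Esme < Dev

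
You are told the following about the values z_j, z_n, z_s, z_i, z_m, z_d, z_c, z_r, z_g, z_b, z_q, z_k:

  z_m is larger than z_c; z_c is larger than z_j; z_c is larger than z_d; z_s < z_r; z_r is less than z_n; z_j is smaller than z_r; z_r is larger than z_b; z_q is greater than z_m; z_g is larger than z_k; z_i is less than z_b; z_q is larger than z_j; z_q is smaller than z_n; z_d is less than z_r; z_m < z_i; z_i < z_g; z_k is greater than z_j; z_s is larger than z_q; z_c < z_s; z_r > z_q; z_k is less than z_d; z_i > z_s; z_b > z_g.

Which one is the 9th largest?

Piecing the relations together gives one ordering: z_j < z_k < z_d < z_c < z_m < z_q < z_s < z_i < z_g < z_b < z_r < z_n.
Counting 9 from the largest end gives z_c.

z_c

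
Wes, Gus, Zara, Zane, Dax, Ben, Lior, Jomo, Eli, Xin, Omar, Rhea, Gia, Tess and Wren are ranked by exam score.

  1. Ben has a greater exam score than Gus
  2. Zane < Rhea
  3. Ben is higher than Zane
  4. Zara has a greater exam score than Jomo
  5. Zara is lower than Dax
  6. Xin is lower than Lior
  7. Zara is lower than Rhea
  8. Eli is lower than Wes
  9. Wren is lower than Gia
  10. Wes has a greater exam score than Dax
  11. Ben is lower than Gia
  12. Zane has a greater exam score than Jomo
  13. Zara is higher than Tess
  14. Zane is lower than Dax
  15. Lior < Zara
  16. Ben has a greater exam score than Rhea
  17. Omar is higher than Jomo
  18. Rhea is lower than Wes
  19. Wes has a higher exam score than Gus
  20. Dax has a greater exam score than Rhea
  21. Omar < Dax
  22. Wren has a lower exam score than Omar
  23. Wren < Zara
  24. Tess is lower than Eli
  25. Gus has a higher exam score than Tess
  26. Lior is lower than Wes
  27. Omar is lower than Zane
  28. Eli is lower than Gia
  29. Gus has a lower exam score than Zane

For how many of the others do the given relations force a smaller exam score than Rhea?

From Rhea the given relations immediately reach Zara, Zane.
From those, Tess, Gus, Wren, Jomo, Omar, Lior — 8 in total.
From those, Xin — 9 in total.
Nothing else is reachable below Rhea; 9 in all.

9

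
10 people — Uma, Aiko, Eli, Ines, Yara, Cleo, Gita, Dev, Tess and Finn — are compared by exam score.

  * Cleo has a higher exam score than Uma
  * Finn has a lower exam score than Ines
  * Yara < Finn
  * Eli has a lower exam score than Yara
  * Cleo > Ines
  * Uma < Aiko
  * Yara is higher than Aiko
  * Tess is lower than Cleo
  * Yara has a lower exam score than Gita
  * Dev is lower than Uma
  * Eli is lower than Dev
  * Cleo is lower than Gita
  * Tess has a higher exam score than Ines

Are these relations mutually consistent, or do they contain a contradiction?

consistent

Every relation is compatible with Eli < Dev < Uma < Aiko < Yara < Finn < Ines < Tess < Cleo < Gita; the set is consistent.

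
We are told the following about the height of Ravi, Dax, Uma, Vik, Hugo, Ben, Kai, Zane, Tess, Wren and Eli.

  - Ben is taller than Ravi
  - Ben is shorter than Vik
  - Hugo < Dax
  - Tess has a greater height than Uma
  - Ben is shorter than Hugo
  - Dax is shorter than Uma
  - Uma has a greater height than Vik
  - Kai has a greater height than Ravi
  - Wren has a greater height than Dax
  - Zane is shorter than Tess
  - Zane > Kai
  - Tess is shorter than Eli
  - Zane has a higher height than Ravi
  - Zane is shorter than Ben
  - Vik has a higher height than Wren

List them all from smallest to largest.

Nothing is placed below Ravi, so it is least; from there Ravi < Kai; Kai < Zane; Zane < Ben; Ben < Hugo; Hugo < Dax; Dax < Wren; Wren < Vik; Vik < Uma; Uma < Tess; Tess < Eli, each given directly.

Ravi < Kai < Zane < Ben < Hugo < Dax < Wren < Vik < Uma < Tess < Eli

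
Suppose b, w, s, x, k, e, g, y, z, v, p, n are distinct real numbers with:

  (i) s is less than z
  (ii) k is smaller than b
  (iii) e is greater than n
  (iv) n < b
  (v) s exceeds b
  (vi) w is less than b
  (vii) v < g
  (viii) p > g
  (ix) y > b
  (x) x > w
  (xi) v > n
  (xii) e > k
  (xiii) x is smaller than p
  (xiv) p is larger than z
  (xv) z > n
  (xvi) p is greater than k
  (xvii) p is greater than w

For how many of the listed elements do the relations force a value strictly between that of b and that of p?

The relations place b below p. An element lies strictly between them when it is forced above b and also forced below p.
Above b: {s, z, y}. Below p: {n, v, k, w, s, z, x, g}.
Intersection: {s, z} — 2.

2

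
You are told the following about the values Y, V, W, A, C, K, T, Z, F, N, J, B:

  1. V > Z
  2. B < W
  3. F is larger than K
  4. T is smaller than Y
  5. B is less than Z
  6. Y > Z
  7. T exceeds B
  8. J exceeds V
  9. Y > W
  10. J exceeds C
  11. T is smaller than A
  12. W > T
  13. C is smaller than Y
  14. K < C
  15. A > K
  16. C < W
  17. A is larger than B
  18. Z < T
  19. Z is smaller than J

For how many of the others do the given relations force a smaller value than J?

5

The elements the relations force below J are K, C, B, Z, V — no chain reaches any other.
That is 5.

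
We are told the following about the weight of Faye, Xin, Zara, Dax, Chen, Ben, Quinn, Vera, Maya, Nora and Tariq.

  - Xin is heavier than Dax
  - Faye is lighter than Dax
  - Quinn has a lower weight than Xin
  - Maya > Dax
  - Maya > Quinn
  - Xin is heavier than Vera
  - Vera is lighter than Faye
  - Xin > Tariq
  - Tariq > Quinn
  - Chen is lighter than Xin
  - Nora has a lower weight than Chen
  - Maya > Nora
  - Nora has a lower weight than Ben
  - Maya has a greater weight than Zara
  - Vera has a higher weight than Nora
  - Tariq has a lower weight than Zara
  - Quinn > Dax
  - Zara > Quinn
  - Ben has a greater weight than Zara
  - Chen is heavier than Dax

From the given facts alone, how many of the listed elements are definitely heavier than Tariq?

4

From Tariq the given relations immediately reach Xin, Zara.
From those, Maya, Ben — 4 in total.
Nothing else is reachable above Tariq; 4 in all.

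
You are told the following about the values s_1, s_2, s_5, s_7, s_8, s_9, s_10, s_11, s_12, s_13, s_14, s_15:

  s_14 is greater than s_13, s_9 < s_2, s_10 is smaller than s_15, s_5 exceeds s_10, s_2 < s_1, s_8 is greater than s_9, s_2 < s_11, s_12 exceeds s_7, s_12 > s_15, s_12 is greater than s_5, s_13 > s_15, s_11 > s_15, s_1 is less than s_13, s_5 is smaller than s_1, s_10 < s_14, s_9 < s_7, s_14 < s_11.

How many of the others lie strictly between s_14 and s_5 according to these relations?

Chaining upward from s_5 reaches: s_1, s_12, s_13, s_11.
Chaining downward from s_14 reaches: s_10, s_9, s_15, s_2, s_1, s_13.
Strictly between s_5 and s_14 are those in both lists: s_1, s_13 — 2 elements.

2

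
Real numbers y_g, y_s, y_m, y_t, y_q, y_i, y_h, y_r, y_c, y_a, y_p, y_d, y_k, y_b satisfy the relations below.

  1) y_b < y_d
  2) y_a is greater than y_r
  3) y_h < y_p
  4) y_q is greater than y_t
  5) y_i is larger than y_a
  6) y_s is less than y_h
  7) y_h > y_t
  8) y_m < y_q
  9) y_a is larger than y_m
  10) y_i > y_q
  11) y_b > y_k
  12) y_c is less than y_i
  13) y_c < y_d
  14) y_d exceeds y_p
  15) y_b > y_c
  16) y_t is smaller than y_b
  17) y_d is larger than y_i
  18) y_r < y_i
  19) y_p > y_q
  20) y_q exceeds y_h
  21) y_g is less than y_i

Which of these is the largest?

Chaining downward from y_d: directly below it, y_c, y_p, y_i, y_b; then y_t, y_g, y_h, y_q, y_r, y_a, y_k; then y_s, y_m.
That covers every other element, and nothing is given above y_d, so y_d is the largest.

y_d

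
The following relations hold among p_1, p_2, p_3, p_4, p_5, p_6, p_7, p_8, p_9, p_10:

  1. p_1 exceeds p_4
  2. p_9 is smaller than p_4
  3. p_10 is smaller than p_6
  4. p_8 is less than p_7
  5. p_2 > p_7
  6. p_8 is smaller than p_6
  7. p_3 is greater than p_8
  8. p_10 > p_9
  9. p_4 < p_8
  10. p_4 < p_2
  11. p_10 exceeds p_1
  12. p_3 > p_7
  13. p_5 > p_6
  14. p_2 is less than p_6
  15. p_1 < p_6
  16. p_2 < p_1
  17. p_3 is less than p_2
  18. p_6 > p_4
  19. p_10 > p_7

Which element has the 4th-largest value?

Chaining the given pairs: p_9 < p_4 < p_8 < p_7 < p_3 < p_2 < p_1 < p_10 < p_6 < p_5.
Counting 4 from the largest end gives p_1.

p_1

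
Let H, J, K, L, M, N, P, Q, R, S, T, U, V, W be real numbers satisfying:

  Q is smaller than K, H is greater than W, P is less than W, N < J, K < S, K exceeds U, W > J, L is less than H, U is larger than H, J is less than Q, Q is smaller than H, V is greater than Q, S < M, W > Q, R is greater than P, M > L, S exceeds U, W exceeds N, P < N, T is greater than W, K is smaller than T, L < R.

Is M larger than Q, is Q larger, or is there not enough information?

Link the given pairs in sequence: Q < H; H < U; U < K; K < S; S < M.
Chaining these gives Q < H < U < K < S < M.
So M is larger.

M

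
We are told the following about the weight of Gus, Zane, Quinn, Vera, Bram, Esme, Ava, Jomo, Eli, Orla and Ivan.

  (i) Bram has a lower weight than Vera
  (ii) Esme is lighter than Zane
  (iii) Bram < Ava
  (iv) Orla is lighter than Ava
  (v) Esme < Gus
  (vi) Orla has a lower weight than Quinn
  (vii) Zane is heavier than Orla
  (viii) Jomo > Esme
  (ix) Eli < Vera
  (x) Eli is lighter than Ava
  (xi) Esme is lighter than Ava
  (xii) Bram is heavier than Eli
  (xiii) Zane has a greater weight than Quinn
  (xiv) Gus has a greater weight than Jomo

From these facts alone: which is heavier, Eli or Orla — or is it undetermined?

Following every chain through Eli: above Eli we get Bram, Vera, Ava.
Orla is not reached, and no chain runs the other way from Orla to Eli.
So the given relations leave the order of Eli and Orla undetermined.

undetermined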